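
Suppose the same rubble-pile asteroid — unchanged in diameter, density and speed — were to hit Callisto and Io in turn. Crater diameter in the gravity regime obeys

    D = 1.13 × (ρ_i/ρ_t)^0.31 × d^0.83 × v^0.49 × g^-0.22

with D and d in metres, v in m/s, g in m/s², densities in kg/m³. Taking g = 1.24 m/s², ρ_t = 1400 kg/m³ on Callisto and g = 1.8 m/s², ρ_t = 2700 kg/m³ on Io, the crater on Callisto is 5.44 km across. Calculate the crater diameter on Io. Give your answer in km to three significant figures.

D ≈ 4.09 km

The impactor-only factors (d, v, ρ_i) cancel in the ratio, leaving D_Io/D_Callisto = (g_Io/g_Callisto)^-0.22 · (ρ_t,Callisto/ρ_t,Io)^0.31.
(1.8/1.24)^-0.22 = 1.452^-0.22 = 0.9212
(1400/2700)^0.31 = 0.5185^0.31 = 0.8158
Ratio = 0.9212 × 0.8158 = 0.7515
D_Io = 0.7515 × 5.44 km = 4.09 km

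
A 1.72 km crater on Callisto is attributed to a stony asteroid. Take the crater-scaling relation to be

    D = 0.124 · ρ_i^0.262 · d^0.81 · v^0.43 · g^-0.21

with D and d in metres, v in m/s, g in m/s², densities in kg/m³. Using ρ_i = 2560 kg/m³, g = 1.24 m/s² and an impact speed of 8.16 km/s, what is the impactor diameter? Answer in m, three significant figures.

Rearranging for d: d = [D / (0.124 · 2560^0.262 · 8160^0.43 · 1.24^-0.21)]^(1/0.81).
D = 1720 m.
2560^0.262 = 7.816
8160^0.43 = 48.09
1.24^-0.21 = 0.9558
Denominator = 0.124 × 7.816 × 48.09 × 0.9558 = 44.55
D / 44.55 = 1720 / 44.55 = 38.61
d = 38.61^(1/0.81) = 38.61^1.2346 = 90.98 m

d ≈ 91.0 m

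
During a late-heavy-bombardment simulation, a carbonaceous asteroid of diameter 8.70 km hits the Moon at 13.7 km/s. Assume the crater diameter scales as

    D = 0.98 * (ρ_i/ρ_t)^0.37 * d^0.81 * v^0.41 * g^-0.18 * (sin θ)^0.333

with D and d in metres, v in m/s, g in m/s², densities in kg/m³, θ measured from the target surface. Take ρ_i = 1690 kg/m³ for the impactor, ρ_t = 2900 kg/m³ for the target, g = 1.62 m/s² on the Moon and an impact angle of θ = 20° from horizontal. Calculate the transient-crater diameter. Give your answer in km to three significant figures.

D ≈ 39.7 km

In SI units: d = 8700 m, v = 13700 m/s.
(ρ_i/ρ_t)^0.37 = (1690/2900)^0.37 = 0.8189
d^0.81 = 8700^0.81 = 1552
v^0.41 = 13700^0.41 = 49.67
g^-0.18 = 1.62^-0.18 = 0.9168
(sin 20°)^0.333 = 0.3420^0.333 = 0.6996
D = 0.98 × 0.8189 × 1552 × 49.67 × 0.9168 × 0.6996 = 39680 m
   = 39.68 km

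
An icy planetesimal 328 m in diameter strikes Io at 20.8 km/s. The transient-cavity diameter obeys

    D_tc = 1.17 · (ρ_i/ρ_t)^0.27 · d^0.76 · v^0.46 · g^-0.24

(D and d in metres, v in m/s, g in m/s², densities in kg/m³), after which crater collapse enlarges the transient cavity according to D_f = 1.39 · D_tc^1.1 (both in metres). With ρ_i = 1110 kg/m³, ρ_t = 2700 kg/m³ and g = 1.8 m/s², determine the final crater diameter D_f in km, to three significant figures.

D_f ≈ 21.1 km

v = 20800 m/s.
(ρ_i/ρ_t)^0.27 = (1110/2700)^0.27 = 0.7866
d^0.76 = 328^0.76 = 81.67
v^0.46 = 20800^0.46 = 96.90
g^-0.24 = 1.8^-0.24 = 0.8684
D_tc = 1.17 × 0.7866 × 81.67 × 96.90 × 0.8684 = 6325 m
D_f = 1.39 × (6325)^1.1 = 21095 m
     = 21.10 km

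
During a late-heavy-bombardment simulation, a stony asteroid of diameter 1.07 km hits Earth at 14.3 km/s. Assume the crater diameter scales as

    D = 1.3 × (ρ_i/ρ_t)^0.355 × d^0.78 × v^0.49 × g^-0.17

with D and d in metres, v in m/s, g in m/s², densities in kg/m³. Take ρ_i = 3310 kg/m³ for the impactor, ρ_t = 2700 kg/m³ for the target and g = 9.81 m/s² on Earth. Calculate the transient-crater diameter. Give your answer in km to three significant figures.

In SI units: d = 1070 m, v = 14300 m/s.
(ρ_i/ρ_t)^0.355 = (3310/2700)^0.355 = 1.075
d^0.78 = 1070^0.78 = 230.6
v^0.49 = 14300^0.49 = 108.7
g^-0.17 = 9.81^-0.17 = 0.6783
D = 1.3 × 1.075 × 230.6 × 108.7 × 0.6783 = 23761 m
   = 23.76 km

D ≈ 23.8 km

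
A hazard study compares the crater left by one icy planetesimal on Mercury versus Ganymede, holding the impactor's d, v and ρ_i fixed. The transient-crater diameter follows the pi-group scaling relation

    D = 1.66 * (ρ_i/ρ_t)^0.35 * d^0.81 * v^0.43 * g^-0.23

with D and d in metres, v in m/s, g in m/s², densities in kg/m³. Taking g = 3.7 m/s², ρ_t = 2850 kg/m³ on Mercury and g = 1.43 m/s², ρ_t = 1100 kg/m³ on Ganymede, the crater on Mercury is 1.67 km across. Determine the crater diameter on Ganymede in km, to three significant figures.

D ≈ 2.90 km

The impactor-only factors (d, v, ρ_i) cancel in the ratio, leaving D_Ganymede/D_Mercury = (g_Ganymede/g_Mercury)^-0.23 · (ρ_t,Mercury/ρ_t,Ganymede)^0.35.
(1.43/3.7)^-0.23 = 0.3865^-0.23 = 1.244
(2850/1100)^0.35 = 2.591^0.35 = 1.395
Ratio = 1.244 × 1.395 = 1.735
D_Ganymede = 1.735 × 1.67 km = 2.90 km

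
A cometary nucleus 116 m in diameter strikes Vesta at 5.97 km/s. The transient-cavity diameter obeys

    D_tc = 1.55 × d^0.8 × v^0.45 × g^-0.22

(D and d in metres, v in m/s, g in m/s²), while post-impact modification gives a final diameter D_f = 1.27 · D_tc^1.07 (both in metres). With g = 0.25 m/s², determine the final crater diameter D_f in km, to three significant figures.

D_f ≈ 10.8 km

v = 5970 m/s.
d^0.8 = 116^0.8 = 44.83
v^0.45 = 5970^0.45 = 50.03
g^-0.22 = 0.25^-0.22 = 1.357
D_tc = 1.55 × 44.83 × 50.03 × 1.357 = 4717 m
D_f = 1.27 × (4717)^1.07 = 10830 m
     = 10.83 km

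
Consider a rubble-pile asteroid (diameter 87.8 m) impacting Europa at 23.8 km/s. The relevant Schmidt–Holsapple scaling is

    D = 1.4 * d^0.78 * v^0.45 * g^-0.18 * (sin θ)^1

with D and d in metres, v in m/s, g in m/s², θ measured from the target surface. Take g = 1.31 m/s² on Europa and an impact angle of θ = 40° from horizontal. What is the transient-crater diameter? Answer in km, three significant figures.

In SI units: v = 23800 m/s.
d^0.78 = 87.8^0.78 = 32.80
v^0.45 = 23800^0.45 = 93.21
g^-0.18 = 1.31^-0.18 = 0.9526
(sin 40°)^1 = 0.6428^1 = 0.6428
D = 1.4 × 32.80 × 93.21 × 0.9526 × 0.6428 = 2621 m
   = 2.621 km

D ≈ 2.62 km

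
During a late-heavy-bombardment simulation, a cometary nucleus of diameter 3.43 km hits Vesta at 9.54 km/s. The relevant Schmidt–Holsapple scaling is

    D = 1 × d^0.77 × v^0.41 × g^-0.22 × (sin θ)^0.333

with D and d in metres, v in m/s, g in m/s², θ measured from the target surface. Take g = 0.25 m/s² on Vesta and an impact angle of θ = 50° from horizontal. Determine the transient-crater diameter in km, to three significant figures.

D ≈ 28.0 km

In SI units: d = 3430 m, v = 9540 m/s.
d^0.77 = 3430^0.77 = 527.4
v^0.41 = 9540^0.41 = 42.82
g^-0.22 = 0.25^-0.22 = 1.357
(sin 50°)^0.333 = 0.7660^0.333 = 0.9151
D = 1 × 527.4 × 42.82 × 1.357 × 0.9151 = 28044 m
   = 28.04 km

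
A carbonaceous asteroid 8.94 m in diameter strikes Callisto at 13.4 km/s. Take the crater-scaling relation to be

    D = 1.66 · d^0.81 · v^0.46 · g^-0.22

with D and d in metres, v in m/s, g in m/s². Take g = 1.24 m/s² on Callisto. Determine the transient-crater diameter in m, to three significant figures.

In SI units: v = 13400 m/s.
d^0.81 = 8.94^0.81 = 5.896
v^0.46 = 13400^0.46 = 79.15
g^-0.22 = 1.24^-0.22 = 0.9538
D = 1.66 × 5.896 × 79.15 × 0.9538 = 738.9 m

D ≈ 739 m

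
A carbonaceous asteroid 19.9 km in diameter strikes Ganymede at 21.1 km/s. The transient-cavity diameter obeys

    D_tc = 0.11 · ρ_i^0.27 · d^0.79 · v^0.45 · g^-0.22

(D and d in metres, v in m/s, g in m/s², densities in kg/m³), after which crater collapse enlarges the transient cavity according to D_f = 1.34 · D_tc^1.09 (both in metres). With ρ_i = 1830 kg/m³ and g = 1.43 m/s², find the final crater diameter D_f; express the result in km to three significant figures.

In SI: d = 19900 m, v = 21100 m/s.
ρ_i^0.27 = 1830^0.27 = 7.601
d^0.79 = 19900^0.79 = 2489
v^0.45 = 21100^0.45 = 88.29
g^-0.22 = 1.43^-0.22 = 0.9243
D_tc = 0.11 × 7.601 × 2489 × 88.29 × 0.9243 = 1.698 × 10^5 m
D_f = 1.34 × (1.698 × 10^5)^1.09 = 6.726 × 10^5 m
     = 672.6 km

D_f ≈ 673 km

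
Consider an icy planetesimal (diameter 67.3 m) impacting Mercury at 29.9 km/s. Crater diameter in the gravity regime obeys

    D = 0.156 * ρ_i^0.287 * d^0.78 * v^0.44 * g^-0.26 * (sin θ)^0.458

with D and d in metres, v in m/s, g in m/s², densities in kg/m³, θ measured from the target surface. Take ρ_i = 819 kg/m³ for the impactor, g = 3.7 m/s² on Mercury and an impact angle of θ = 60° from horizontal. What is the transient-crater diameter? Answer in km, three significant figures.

D ≈ 1.77 km

In SI units: v = 29900 m/s.
ρ_i^0.287 = 819^0.287 = 6.857
d^0.78 = 67.3^0.78 = 26.66
v^0.44 = 29900^0.44 = 93.17
g^-0.26 = 3.7^-0.26 = 0.7117
(sin 60°)^0.458 = 0.8660^0.458 = 0.9362
D = 0.156 × 6.857 × 26.66 × 93.17 × 0.7117 × 0.9362 = 1770 m
   = 1.770 km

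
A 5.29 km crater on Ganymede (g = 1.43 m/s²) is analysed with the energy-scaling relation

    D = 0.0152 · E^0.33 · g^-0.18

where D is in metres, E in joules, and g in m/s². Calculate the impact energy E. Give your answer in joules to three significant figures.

E ≈ 7.54 × 10^16 J

Rearranging: E = [D / (0.0152 · g^-0.18)]^(1/0.33).
D = 5290 m.
g^-0.18 = 1.43^-0.18 = 0.9376
D / (0.0152 × 0.9376) = 5290 / (0.01425) = 3.712 × 10^5
E = (3.712 × 10^5)^3.0303 = 7.544 × 10^16 J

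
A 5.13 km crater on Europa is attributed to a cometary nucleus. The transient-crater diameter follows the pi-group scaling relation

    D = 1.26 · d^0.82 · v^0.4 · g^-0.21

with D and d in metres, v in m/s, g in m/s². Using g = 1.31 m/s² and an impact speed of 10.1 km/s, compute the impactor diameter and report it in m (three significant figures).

Rearranging for d: d = [D / (1.26 · 10100^0.4 · 1.31^-0.21)]^(1/0.82).
D = 5130 m.
10100^0.4 = 39.97
1.31^-0.21 = 0.9449
Denominator = 1.26 × 39.97 × 0.9449 = 47.59
D / 47.59 = 5130 / 47.59 = 107.8
d = 107.8^(1/0.82) = 107.8^1.2195 = 301.1 m

d ≈ 301 m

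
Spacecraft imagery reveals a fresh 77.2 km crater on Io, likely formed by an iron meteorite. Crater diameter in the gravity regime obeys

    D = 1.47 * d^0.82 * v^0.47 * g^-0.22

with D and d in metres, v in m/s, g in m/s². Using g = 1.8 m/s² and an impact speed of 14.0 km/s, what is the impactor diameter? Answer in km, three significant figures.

Rearranging for d: d = [D / (1.47 · 14000^0.47 · 1.8^-0.22)]^(1/0.82).
D = 77200 m.
14000^0.47 = 88.85
1.8^-0.22 = 0.8787
Denominator = 1.47 × 88.85 × 0.8787 = 114.8
D / 114.8 = 77200 / 114.8 = 672.5
d = 672.5^(1/0.82) = 672.5^1.2195 = 2808 m

d ≈ 2.81 km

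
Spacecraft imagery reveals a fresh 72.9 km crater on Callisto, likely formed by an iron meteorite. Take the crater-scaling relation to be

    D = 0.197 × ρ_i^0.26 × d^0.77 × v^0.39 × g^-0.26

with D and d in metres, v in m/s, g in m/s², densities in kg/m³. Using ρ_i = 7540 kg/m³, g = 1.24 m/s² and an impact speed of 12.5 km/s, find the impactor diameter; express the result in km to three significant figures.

Rearranging for d: d = [D / (0.197 · 7540^0.26 · 12500^0.39 · 1.24^-0.26)]^(1/0.77).
D = 72900 m.
7540^0.26 = 10.19
12500^0.39 = 39.61
1.24^-0.26 = 0.9456
Denominator = 0.197 × 10.19 × 39.61 × 0.9456 = 75.19
D / 75.19 = 72900 / 75.19 = 969.5
d = 969.5^(1/0.77) = 969.5^1.2987 = 7562 m

d ≈ 7.56 km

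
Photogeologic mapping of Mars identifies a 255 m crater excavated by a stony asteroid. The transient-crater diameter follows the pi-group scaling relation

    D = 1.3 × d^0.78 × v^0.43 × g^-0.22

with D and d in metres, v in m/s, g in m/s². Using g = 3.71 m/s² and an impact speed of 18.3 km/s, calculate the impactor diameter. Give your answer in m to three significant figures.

d ≈ 5.62 m

Rearranging for d: d = [D / (1.3 · 18300^0.43 · 3.71^-0.22)]^(1/0.78).
18300^0.43 = 68.05
3.71^-0.22 = 0.7494
Denominator = 1.3 × 68.05 × 0.7494 = 66.30
D / 66.30 = 255 / 66.30 = 3.846
d = 3.846^(1/0.78) = 3.846^1.2821 = 5.624 m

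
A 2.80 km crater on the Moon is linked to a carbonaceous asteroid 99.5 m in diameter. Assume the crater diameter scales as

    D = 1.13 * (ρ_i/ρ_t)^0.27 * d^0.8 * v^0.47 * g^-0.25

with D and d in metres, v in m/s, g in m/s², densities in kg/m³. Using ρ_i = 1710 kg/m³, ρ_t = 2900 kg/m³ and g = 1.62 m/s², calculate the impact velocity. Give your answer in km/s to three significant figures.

Rearranging for v: v = [D / (1.13 · (1710/2900)^0.27 · 99.5^0.8 · 1.62^-0.25)]^(1/0.47).
D = 2800 m.
(1710/2900)^0.27 = 0.8671
99.5^0.8 = 39.65
1.62^-0.25 = 0.8864
Denominator = 1.13 × 0.8671 × 39.65 × 0.8864 = 34.44
D / 34.44 = 2800 / 34.44 = 81.30
v = 81.30^(1/0.47) = 81.30^2.1277 = 11590 m/s

v ≈ 11.6 km/s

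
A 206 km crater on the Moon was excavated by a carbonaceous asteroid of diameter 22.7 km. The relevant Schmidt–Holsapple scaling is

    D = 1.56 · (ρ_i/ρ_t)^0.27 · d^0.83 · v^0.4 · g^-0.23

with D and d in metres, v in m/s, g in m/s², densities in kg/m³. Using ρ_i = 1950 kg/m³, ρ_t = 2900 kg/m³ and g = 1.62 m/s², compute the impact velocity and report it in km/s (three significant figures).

Rearranging for v: v = [D / (1.56 · (1950/2900)^0.27 · 22700^0.83 · 1.62^-0.23)]^(1/0.4).
D = 206000 m.
(1950/2900)^0.27 = 0.8984
22700^0.83 = 4126
1.62^-0.23 = 0.8950
Denominator = 1.56 × 0.8984 × 4126 × 0.8950 = 5175
D / 5175 = 206000 / 5175 = 39.81
v = 39.81^(1/0.4) = 39.81^2.5 = 10000 m/s

v ≈ 10.0 km/s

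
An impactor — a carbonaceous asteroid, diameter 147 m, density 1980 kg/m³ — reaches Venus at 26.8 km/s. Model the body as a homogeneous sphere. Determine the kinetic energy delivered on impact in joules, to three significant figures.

E ≈ 1.18 × 10^18 J

v = 26800 m/s.
Mass m = (π/6) ρ d³ = (π/6) × 1980 × (147)³ = 3.293 × 10^9 kg
E = ½ m v² = 0.5 × 3.293 × 10^9 × (26800)² = 1.183 × 10^18 J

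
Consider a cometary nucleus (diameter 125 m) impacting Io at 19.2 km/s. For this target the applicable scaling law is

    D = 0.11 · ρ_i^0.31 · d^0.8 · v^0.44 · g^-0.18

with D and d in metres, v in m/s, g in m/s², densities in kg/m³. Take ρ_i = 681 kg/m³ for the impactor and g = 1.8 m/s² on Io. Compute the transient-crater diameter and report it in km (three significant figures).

D ≈ 2.73 km

In SI units: v = 19200 m/s.
ρ_i^0.31 = 681^0.31 = 7.556
d^0.8 = 125^0.8 = 47.59
v^0.44 = 19200^0.44 = 76.67
g^-0.18 = 1.8^-0.18 = 0.8996
D = 0.11 × 7.556 × 47.59 × 76.67 × 0.8996 = 2728 m
   = 2.728 km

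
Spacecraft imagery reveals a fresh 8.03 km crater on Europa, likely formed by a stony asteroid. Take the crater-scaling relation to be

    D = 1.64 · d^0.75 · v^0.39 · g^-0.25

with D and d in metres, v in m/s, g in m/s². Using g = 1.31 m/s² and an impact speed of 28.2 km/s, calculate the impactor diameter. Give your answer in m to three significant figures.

d ≈ 441 m

Rearranging for d: d = [D / (1.64 · 28200^0.39 · 1.31^-0.25)]^(1/0.75).
D = 8030 m.
28200^0.39 = 54.40
1.31^-0.25 = 0.9347
Denominator = 1.64 × 54.40 × 0.9347 = 83.39
D / 83.39 = 8030 / 83.39 = 96.29
d = 96.29^(1/0.75) = 96.29^1.3333 = 441.3 m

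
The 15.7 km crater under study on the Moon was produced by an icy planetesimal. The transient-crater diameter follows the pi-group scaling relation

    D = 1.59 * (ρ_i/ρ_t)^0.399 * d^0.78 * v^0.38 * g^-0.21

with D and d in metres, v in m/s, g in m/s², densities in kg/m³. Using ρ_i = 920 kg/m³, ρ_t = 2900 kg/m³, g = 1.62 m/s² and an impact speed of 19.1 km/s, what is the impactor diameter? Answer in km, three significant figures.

d ≈ 2.22 km

Rearranging for d: d = [D / (1.59 · (920/2900)^0.399 · 19100^0.38 · 1.62^-0.21)]^(1/0.78).
D = 15700 m.
(920/2900)^0.399 = 0.6325
19100^0.38 = 42.34
1.62^-0.21 = 0.9037
Denominator = 1.59 × 0.6325 × 42.34 × 0.9037 = 38.48
D / 38.48 = 15700 / 38.48 = 408.0
d = 408.0^(1/0.78) = 408.0^1.2821 = 2224 m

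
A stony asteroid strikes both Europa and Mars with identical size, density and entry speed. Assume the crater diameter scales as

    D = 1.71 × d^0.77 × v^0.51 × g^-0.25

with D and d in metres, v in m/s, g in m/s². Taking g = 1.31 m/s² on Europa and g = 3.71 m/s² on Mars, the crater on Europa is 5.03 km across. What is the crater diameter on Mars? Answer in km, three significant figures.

D ≈ 3.88 km

All impactor-dependent factors cancel in the ratio, leaving D_Mars/D_Europa = (g_Mars/g_Europa)^-0.25.
(3.71/1.31)^-0.25 = 2.832^-0.25 = 0.7709
D_Mars = 0.7709 × 5.03 km = 3.88 km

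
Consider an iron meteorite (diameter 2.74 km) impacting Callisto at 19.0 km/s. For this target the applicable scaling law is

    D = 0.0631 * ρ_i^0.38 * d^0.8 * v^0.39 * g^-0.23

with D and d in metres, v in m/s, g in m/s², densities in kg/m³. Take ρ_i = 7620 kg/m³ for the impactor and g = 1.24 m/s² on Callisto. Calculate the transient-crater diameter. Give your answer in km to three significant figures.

D ≈ 47.1 km

In SI units: d = 2740 m, v = 19000 m/s.
ρ_i^0.38 = 7620^0.38 = 29.86
d^0.8 = 2740^0.8 = 562.6
v^0.39 = 19000^0.39 = 46.64
g^-0.23 = 1.24^-0.23 = 0.9517
D = 0.0631 × 29.86 × 562.6 × 46.64 × 0.9517 = 47052 m
   = 47.05 km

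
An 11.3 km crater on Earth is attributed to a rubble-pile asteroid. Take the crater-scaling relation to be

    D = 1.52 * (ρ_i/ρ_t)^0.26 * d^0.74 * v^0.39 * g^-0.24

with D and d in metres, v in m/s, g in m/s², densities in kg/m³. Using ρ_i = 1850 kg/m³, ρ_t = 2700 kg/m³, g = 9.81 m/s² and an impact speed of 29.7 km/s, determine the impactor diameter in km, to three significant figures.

Rearranging for d: d = [D / (1.52 · (1850/2700)^0.26 · 29700^0.39 · 9.81^-0.24)]^(1/0.74).
D = 11300 m.
(1850/2700)^0.26 = 0.9064
29700^0.39 = 55.51
9.81^-0.24 = 0.5781
Denominator = 1.52 × 0.9064 × 55.51 × 0.5781 = 44.21
D / 44.21 = 11300 / 44.21 = 255.6
d = 255.6^(1/0.74) = 255.6^1.3514 = 1793 m

d ≈ 1.79 km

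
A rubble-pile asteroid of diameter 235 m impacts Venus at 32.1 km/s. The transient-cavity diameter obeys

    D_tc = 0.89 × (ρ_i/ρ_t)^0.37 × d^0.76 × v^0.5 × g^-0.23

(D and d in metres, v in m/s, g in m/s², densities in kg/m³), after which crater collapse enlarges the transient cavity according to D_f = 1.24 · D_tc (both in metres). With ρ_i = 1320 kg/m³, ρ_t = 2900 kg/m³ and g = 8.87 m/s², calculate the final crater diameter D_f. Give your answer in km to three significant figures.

D_f ≈ 5.67 km

v = 32100 m/s.
(ρ_i/ρ_t)^0.37 = (1320/2900)^0.37 = 0.7474
d^0.76 = 235^0.76 = 63.39
v^0.5 = 32100^0.5 = 179.2
g^-0.23 = 8.87^-0.23 = 0.6053
D_tc = 0.89 × 0.7474 × 63.39 × 179.2 × 0.6053 = 4574 m
D_f = 1.24 × 4574 = 5672 m
     = 5.672 km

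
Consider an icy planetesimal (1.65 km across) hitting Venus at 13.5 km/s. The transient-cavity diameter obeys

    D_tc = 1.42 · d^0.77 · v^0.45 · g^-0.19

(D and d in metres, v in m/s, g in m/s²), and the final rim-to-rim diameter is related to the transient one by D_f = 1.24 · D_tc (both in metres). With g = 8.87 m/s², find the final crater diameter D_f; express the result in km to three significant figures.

D_f ≈ 25.2 km

In SI: d = 1650 m, v = 13500 m/s.
d^0.77 = 1650^0.77 = 300.2
v^0.45 = 13500^0.45 = 72.22
g^-0.19 = 8.87^-0.19 = 0.6605
D_tc = 1.42 × 300.2 × 72.22 × 0.6605 = 20330 m
D_f = 1.24 × 20330 = 25209 m
     = 25.21 km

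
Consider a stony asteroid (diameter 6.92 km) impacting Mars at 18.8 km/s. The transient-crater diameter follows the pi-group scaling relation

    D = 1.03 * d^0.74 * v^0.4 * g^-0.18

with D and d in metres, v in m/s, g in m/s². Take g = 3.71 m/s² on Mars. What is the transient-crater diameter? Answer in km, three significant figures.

In SI units: d = 6920 m, v = 18800 m/s.
d^0.74 = 6920^0.74 = 694.5
v^0.4 = 18800^0.4 = 51.25
g^-0.18 = 3.71^-0.18 = 0.7898
D = 1.03 × 694.5 × 51.25 × 0.7898 = 28955 m
   = 28.95 km

D ≈ 29.0 km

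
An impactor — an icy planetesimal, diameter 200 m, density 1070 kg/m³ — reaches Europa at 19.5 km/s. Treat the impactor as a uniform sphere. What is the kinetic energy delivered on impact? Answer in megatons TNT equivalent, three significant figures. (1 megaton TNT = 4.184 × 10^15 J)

E ≈ 204 Mt TNT

v = 19500 m/s.
Mass m = (π/6) ρ d³ = (π/6) × 1070 × (200)³ = 4.482 × 10^9 kg
E = ½ m v² = 0.5 × 4.482 × 10^9 × (19500)² = 8.521 × 10^17 J
   = 8.521 × 10^17 / 4.184×10^15 = 203.7 Mt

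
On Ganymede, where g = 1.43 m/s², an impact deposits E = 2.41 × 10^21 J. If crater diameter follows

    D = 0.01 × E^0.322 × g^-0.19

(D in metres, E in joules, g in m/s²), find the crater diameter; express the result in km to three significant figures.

D ≈ 71.7 km

E^0.322 = (2.41 × 10^21)^0.322 = 7.674 × 10^6
g^-0.19 = 1.43^-0.19 = 0.9343
D = 0.01 × 7.674 × 10^6 × 0.9343 = 71698 m
   = 71.70 km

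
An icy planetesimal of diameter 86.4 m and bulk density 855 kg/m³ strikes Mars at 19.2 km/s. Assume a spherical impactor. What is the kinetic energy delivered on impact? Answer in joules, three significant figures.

v = 19200 m/s.
Mass m = (π/6) ρ d³ = (π/6) × 855 × (86.4)³ = 2.887 × 10^8 kg
E = ½ m v² = 0.5 × 2.887 × 10^8 × (19200)² = 5.321 × 10^16 J

E ≈ 5.32 × 10^16 J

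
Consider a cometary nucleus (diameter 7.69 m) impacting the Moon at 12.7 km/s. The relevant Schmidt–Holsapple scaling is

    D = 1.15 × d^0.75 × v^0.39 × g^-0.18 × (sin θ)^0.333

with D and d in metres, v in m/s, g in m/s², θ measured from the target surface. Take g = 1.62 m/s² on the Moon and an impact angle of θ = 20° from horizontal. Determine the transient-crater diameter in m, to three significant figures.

D ≈ 136 m

In SI units: v = 12700 m/s.
d^0.75 = 7.69^0.75 = 4.618
v^0.39 = 12700^0.39 = 39.86
g^-0.18 = 1.62^-0.18 = 0.9168
(sin 20°)^0.333 = 0.3420^0.333 = 0.6996
D = 1.15 × 4.618 × 39.86 × 0.9168 × 0.6996 = 135.8 m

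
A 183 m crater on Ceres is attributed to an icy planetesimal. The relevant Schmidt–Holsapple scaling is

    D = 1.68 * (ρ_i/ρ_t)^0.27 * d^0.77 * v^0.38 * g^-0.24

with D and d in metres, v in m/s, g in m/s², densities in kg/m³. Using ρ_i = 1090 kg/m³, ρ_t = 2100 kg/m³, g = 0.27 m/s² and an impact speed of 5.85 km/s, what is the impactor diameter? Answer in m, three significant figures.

Rearranging for d: d = [D / (1.68 · (1090/2100)^0.27 · 5850^0.38 · 0.27^-0.24)]^(1/0.77).
(1090/2100)^0.27 = 0.8377
5850^0.38 = 27.01
0.27^-0.24 = 1.369
Denominator = 1.68 × 0.8377 × 27.01 × 1.369 = 52.04
D / 52.04 = 183 / 52.04 = 3.517
d = 3.517^(1/0.77) = 3.517^1.2987 = 5.121 m

d ≈ 5.12 m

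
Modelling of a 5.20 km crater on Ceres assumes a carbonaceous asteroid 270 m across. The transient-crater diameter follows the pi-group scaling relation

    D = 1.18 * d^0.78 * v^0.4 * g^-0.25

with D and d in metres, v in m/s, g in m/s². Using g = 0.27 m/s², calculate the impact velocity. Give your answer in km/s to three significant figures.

v ≈ 10.3 km/s

Rearranging for v: v = [D / (1.18 · 270^0.78 · 0.27^-0.25)]^(1/0.4).
D = 5200 m.
270^0.78 = 78.79
0.27^-0.25 = 1.387
Denominator = 1.18 × 78.79 × 1.387 = 129.0
D / 129.0 = 5200 / 129.0 = 40.31
v = 40.31^(1/0.4) = 40.31^2.5 = 10316 m/s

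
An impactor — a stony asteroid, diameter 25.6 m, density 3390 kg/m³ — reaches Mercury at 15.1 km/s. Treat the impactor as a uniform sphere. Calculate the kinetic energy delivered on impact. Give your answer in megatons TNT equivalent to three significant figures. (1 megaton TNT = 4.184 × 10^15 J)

E ≈ 0.811 Mt TNT

v = 15100 m/s.
Mass m = (π/6) ρ d³ = (π/6) × 3390 × (25.6)³ = 2.978 × 10^7 kg
E = ½ m v² = 0.5 × 2.978 × 10^7 × (15100)² = 3.395 × 10^15 J
   = 3.395 × 10^15 / 4.184×10^15 = 0.8114 Mt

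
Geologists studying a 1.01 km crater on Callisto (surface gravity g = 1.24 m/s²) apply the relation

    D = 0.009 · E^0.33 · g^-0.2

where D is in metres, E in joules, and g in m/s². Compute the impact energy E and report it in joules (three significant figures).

E ≈ 2.29 × 10^15 J

Rearranging: E = [D / (0.009 · g^-0.2)]^(1/0.33).
D = 1010 m.
g^-0.2 = 1.24^-0.2 = 0.9579
D / (0.009 × 0.9579) = 1010 / (8.621 × 10^-3) = 1.172 × 10^5
E = (1.172 × 10^5)^3.0303 = 2.293 × 10^15 J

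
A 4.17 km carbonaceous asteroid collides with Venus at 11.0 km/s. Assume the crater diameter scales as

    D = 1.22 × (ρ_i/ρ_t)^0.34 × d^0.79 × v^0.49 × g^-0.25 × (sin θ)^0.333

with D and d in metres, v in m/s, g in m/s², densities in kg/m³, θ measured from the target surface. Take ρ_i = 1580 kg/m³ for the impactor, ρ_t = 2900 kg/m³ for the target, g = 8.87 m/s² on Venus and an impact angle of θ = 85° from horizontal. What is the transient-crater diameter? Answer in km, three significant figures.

In SI units: d = 4170 m, v = 11000 m/s.
(ρ_i/ρ_t)^0.34 = (1580/2900)^0.34 = 0.8134
d^0.79 = 4170^0.79 = 724.3
v^0.49 = 11000^0.49 = 95.56
g^-0.25 = 8.87^-0.25 = 0.5795
(sin 85°)^0.333 = 0.9962^0.333 = 0.9987
D = 1.22 × 0.8134 × 724.3 × 95.56 × 0.5795 × 0.9987 = 39751 m
   = 39.75 km

D ≈ 39.8 km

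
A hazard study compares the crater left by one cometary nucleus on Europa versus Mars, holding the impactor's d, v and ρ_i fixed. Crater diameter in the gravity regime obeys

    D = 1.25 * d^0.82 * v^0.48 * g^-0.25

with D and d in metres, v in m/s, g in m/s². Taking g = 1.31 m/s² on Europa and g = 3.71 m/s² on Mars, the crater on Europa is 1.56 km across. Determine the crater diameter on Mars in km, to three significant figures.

All impactor-dependent factors cancel in the ratio, leaving D_Mars/D_Europa = (g_Mars/g_Europa)^-0.25.
(3.71/1.31)^-0.25 = 2.832^-0.25 = 0.7709
D_Mars = 0.7709 × 1.56 km = 1.20 km

D ≈ 1.20 km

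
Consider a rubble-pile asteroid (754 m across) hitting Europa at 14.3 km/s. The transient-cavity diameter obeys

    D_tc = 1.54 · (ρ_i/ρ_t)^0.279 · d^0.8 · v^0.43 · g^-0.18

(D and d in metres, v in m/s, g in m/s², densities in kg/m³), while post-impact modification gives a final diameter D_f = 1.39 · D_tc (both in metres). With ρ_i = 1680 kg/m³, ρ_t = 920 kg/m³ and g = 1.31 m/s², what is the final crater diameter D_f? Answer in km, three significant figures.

D_f ≈ 29.6 km

v = 14300 m/s.
(ρ_i/ρ_t)^0.279 = (1680/920)^0.279 = 1.183
d^0.8 = 754^0.8 = 200.4
v^0.43 = 14300^0.43 = 61.21
g^-0.18 = 1.31^-0.18 = 0.9526
D_tc = 1.54 × 1.183 × 200.4 × 61.21 × 0.9526 = 21290 m
D_f = 1.39 × 21290 = 29593 m
     = 29.59 km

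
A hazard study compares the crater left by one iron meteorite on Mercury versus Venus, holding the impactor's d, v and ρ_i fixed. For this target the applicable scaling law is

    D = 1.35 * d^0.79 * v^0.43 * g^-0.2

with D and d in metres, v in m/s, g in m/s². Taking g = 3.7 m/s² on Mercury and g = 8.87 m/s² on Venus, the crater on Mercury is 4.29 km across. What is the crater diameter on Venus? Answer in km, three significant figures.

D ≈ 3.60 km

All impactor-dependent factors cancel in the ratio, leaving D_Venus/D_Mercury = (g_Venus/g_Mercury)^-0.2.
(8.87/3.7)^-0.2 = 2.397^-0.2 = 0.8396
D_Venus = 0.8396 × 4.29 km = 3.60 km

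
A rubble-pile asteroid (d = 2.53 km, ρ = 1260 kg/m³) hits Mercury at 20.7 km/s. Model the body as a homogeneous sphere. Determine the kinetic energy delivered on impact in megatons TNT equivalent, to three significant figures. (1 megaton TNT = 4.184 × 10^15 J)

d = 2530 m; v = 20700 m/s.
Mass m = (π/6) ρ d³ = (π/6) × 1260 × (2530)³ = 1.068 × 10^13 kg
E = ½ m v² = 0.5 × 1.068 × 10^13 × (20700)² = 2.288 × 10^21 J
   = 2.288 × 10^21 / 4.184×10^15 = 5.468 × 10^5 Mt

E ≈ 5.47 × 10^5 Mt TNT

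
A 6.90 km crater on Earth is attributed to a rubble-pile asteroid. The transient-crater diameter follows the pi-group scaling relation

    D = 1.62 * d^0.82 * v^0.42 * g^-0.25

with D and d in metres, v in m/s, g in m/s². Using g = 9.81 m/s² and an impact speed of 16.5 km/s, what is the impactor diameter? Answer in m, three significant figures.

d ≈ 370 m

Rearranging for d: d = [D / (1.62 · 16500^0.42 · 9.81^-0.25)]^(1/0.82).
D = 6900 m.
16500^0.42 = 59.07
9.81^-0.25 = 0.5650
Denominator = 1.62 × 59.07 × 0.5650 = 54.07
D / 54.07 = 6900 / 54.07 = 127.6
d = 127.6^(1/0.82) = 127.6^1.2195 = 369.9 m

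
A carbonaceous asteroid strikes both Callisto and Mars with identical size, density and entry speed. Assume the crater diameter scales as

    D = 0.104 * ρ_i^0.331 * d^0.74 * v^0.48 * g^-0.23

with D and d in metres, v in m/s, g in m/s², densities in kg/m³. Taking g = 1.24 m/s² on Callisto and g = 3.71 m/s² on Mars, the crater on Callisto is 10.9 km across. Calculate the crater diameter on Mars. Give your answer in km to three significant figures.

All impactor-dependent factors cancel in the ratio, leaving D_Mars/D_Callisto = (g_Mars/g_Callisto)^-0.23.
(3.71/1.24)^-0.23 = 2.992^-0.23 = 0.7772
D_Mars = 0.7772 × 10.9 km = 8.47 km

D ≈ 8.47 km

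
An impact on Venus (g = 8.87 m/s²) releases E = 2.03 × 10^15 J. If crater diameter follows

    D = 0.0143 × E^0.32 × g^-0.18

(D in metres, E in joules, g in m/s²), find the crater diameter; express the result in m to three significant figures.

D ≈ 764 m

E^0.32 = (2.03 × 10^15)^0.32 = 7.914 × 10^4
g^-0.18 = 8.87^-0.18 = 0.6751
D = 0.0143 × 7.914 × 10^4 × 0.6751 = 764.0 m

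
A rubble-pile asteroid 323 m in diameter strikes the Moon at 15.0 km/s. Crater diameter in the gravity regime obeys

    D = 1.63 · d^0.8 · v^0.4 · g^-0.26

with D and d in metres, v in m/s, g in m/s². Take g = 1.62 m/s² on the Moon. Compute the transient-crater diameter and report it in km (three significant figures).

In SI units: v = 15000 m/s.
d^0.8 = 323^0.8 = 101.7
v^0.4 = 15000^0.4 = 46.82
g^-0.26 = 1.62^-0.26 = 0.8821
D = 1.63 × 101.7 × 46.82 × 0.8821 = 6846 m
   = 6.846 km

D ≈ 6.85 km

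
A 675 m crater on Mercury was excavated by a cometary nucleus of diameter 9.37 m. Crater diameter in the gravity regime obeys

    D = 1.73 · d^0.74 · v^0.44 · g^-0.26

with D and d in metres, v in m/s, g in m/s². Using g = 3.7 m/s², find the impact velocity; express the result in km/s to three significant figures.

Rearranging for v: v = [D / (1.73 · 9.37^0.74 · 3.7^-0.26)]^(1/0.44).
9.37^0.74 = 5.237
3.7^-0.26 = 0.7117
Denominator = 1.73 × 5.237 × 0.7117 = 6.448
D / 6.448 = 675 / 6.448 = 104.7
v = 104.7^(1/0.44) = 104.7^2.2727 = 38970 m/s

v ≈ 39.0 km/s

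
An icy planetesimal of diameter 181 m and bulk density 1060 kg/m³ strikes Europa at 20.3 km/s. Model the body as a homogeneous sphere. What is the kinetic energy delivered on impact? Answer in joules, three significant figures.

v = 20300 m/s.
Mass m = (π/6) ρ d³ = (π/6) × 1060 × (181)³ = 3.291 × 10^9 kg
E = ½ m v² = 0.5 × 3.291 × 10^9 × (20300)² = 6.781 × 10^17 J

E ≈ 6.78 × 10^17 J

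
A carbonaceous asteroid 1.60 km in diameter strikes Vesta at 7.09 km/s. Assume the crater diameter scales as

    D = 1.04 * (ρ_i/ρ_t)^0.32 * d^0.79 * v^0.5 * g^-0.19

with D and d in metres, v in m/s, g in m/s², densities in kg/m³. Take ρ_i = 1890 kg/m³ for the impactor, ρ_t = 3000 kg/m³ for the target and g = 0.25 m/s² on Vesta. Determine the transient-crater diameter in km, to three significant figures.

D ≈ 33.4 km

In SI units: d = 1600 m, v = 7090 m/s.
(ρ_i/ρ_t)^0.32 = (1890/3000)^0.32 = 0.8626
d^0.79 = 1600^0.79 = 339.8
v^0.5 = 7090^0.5 = 84.20
g^-0.19 = 0.25^-0.19 = 1.301
D = 1.04 × 0.8626 × 339.8 × 84.20 × 1.301 = 33393 m
   = 33.39 km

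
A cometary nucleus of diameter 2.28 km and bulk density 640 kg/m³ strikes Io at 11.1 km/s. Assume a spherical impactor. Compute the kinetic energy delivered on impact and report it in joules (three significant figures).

d = 2280 m; v = 11100 m/s.
Mass m = (π/6) ρ d³ = (π/6) × 640 × (2280)³ = 3.972 × 10^12 kg
E = ½ m v² = 0.5 × 3.972 × 10^12 × (11100)² = 2.447 × 10^20 J

E ≈ 2.45 × 10^20 J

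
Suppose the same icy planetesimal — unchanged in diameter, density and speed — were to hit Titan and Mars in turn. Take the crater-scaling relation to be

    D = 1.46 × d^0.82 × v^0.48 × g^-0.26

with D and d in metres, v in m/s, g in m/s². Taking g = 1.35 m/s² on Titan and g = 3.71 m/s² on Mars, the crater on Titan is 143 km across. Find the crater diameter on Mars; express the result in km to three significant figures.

D ≈ 110 km

All impactor-dependent factors cancel in the ratio, leaving D_Mars/D_Titan = (g_Mars/g_Titan)^-0.26.
(3.71/1.35)^-0.26 = 2.748^-0.26 = 0.7689
D_Mars = 0.7689 × 143 km = 110 km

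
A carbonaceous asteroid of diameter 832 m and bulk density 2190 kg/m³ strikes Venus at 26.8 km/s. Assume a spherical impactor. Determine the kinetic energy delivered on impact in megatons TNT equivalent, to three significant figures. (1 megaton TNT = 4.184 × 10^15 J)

v = 26800 m/s.
Mass m = (π/6) ρ d³ = (π/6) × 2190 × (832)³ = 6.604 × 10^11 kg
E = ½ m v² = 0.5 × 6.604 × 10^11 × (26800)² = 2.372 × 10^20 J
   = 2.372 × 10^20 / 4.184×10^15 = 56692 Mt

E ≈ 56700 Mt TNT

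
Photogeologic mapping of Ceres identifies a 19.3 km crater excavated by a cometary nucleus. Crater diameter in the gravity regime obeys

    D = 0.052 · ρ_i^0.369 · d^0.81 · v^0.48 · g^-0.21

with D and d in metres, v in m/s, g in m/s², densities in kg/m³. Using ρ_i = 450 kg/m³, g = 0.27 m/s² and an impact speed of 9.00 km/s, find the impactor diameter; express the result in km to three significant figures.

d ≈ 1.50 km

Rearranging for d: d = [D / (0.052 · 450^0.369 · 9000^0.48 · 0.27^-0.21)]^(1/0.81).
D = 19300 m.
450^0.369 = 9.529
9000^0.48 = 79.07
0.27^-0.21 = 1.316
Denominator = 0.052 × 9.529 × 79.07 × 1.316 = 51.56
D / 51.56 = 19300 / 51.56 = 374.3
d = 374.3^(1/0.81) = 374.3^1.2346 = 1503 m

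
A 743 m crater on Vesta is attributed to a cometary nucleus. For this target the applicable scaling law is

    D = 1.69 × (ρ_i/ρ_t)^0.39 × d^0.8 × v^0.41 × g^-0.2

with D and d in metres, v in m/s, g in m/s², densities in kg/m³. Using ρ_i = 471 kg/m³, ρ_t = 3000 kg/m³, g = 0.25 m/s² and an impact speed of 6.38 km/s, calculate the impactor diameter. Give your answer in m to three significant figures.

Rearranging for d: d = [D / (1.69 · (471/3000)^0.39 · 6380^0.41 · 0.25^-0.2)]^(1/0.8).
(471/3000)^0.39 = 0.4857
6380^0.41 = 36.31
0.25^-0.2 = 1.320
Denominator = 1.69 × 0.4857 × 36.31 × 1.320 = 39.34
D / 39.34 = 743 / 39.34 = 18.89
d = 18.89^(1/0.8) = 18.89^1.25 = 39.38 m

d ≈ 39.4 m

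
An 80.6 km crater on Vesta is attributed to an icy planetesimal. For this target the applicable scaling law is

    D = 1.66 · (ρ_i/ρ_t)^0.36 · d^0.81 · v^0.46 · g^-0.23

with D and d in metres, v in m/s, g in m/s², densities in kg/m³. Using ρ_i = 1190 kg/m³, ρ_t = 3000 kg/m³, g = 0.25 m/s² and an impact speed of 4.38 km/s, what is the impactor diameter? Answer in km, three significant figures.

Rearranging for d: d = [D / (1.66 · (1190/3000)^0.36 · 4380^0.46 · 0.25^-0.23)]^(1/0.81).
D = 80600 m.
(1190/3000)^0.36 = 0.7169
4380^0.46 = 47.32
0.25^-0.23 = 1.376
Denominator = 1.66 × 0.7169 × 47.32 × 1.376 = 77.49
D / 77.49 = 80600 / 77.49 = 1040
d = 1040^(1/0.81) = 1040^1.2346 = 5307 m

d ≈ 5.31 km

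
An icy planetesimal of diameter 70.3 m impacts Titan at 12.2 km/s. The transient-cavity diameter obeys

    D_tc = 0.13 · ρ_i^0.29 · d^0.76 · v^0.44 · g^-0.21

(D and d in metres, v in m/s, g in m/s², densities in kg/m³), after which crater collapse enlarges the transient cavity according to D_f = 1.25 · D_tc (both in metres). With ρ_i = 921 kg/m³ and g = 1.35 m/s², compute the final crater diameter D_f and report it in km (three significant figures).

v = 12200 m/s.
ρ_i^0.29 = 921^0.29 = 7.238
d^0.76 = 70.3^0.76 = 25.33
v^0.44 = 12200^0.44 = 62.81
g^-0.21 = 1.35^-0.21 = 0.9389
D_tc = 0.13 × 7.238 × 25.33 × 62.81 × 0.9389 = 1406 m
D_f = 1.25 × 1406 = 1758 m
     = 1.758 km

D_f ≈ 1.76 km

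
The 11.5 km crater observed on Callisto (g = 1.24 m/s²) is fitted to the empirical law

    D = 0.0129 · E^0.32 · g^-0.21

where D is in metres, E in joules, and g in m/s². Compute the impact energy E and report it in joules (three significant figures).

Rearranging: E = [D / (0.0129 · g^-0.21)]^(1/0.32).
D = 11500 m.
g^-0.21 = 1.24^-0.21 = 0.9558
D / (0.0129 × 0.9558) = 11500 / (0.01233) = 9.327 × 10^5
E = (9.327 × 10^5)^3.125 = 4.523 × 10^18 J

E ≈ 4.52 × 10^18 J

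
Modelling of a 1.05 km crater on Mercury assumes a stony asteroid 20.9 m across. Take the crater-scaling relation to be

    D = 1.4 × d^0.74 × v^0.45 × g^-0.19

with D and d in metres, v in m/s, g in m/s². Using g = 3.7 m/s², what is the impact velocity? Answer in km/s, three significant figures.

v ≈ 28.7 km/s

Rearranging for v: v = [D / (1.4 · 20.9^0.74 · 3.7^-0.19)]^(1/0.45).
D = 1050 m.
20.9^0.74 = 9.482
3.7^-0.19 = 0.7799
Denominator = 1.4 × 9.482 × 0.7799 = 10.35
D / 10.35 = 1050 / 10.35 = 101.4
v = 101.4^(1/0.45) = 101.4^2.2222 = 28696 m/s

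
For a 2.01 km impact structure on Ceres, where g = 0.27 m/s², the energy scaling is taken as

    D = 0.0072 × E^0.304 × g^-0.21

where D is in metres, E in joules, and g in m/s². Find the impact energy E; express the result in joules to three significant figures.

Rearranging: E = [D / (0.0072 · g^-0.21)]^(1/0.304).
D = 2010 m.
g^-0.21 = 0.27^-0.21 = 1.316
D / (0.0072 × 1.316) = 2010 / (9.475 × 10^-3) = 2.121 × 10^5
E = (2.121 × 10^5)^3.2895 = 3.324 × 10^17 J

E ≈ 3.32 × 10^17 J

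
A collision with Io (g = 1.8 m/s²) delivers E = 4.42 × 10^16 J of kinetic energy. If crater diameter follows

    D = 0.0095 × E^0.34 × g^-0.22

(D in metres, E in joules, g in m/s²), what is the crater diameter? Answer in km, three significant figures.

D ≈ 3.81 km

E^0.34 = (4.42 × 10^16)^0.34 = 4.565 × 10^5
g^-0.22 = 1.8^-0.22 = 0.8787
D = 0.0095 × 4.565 × 10^5 × 0.8787 = 3811 m
   = 3.811 km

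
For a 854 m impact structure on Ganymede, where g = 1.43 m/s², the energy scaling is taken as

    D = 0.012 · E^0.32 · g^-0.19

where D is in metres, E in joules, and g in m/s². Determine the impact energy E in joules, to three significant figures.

Rearranging: E = [D / (0.012 · g^-0.19)]^(1/0.32).
g^-0.19 = 1.43^-0.19 = 0.9343
D / (0.012 × 0.9343) = 854 / (0.01121) = 7.618 × 10^4
E = (7.618 × 10^4)^3.125 = 1.802 × 10^15 J

E ≈ 1.80 × 10^15 J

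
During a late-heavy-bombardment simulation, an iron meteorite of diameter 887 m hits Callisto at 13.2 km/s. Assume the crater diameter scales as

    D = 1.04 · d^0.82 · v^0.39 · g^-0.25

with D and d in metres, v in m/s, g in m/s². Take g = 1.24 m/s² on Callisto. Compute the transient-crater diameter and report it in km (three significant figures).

In SI units: v = 13200 m/s.
d^0.82 = 887^0.82 = 261.4
v^0.39 = 13200^0.39 = 40.46
g^-0.25 = 1.24^-0.25 = 0.9476
D = 1.04 × 261.4 × 40.46 × 0.9476 = 10423 m
   = 10.42 km

D ≈ 10.4 km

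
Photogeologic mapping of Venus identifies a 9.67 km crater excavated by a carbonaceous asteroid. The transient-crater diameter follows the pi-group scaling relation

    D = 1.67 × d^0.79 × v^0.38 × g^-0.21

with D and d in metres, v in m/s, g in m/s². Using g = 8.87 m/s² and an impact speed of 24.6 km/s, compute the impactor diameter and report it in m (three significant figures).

Rearranging for d: d = [D / (1.67 · 24600^0.38 · 8.87^-0.21)]^(1/0.79).
D = 9670 m.
24600^0.38 = 46.62
8.87^-0.21 = 0.6323
Denominator = 1.67 × 46.62 × 0.6323 = 49.23
D / 49.23 = 9670 / 49.23 = 196.4
d = 196.4^(1/0.79) = 196.4^1.2658 = 799.2 m

d ≈ 799 m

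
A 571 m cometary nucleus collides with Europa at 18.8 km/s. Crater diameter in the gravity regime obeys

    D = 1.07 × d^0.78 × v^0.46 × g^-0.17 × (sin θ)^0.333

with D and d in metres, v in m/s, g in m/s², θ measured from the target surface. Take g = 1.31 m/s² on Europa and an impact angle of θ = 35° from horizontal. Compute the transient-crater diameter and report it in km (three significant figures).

D ≈ 11.1 km

In SI units: v = 18800 m/s.
d^0.78 = 571^0.78 = 141.3
v^0.46 = 18800^0.46 = 92.49
g^-0.17 = 1.31^-0.17 = 0.9551
(sin 35°)^0.333 = 0.5736^0.333 = 0.8310
D = 1.07 × 141.3 × 92.49 × 0.9551 × 0.8310 = 11099 m
   = 11.10 km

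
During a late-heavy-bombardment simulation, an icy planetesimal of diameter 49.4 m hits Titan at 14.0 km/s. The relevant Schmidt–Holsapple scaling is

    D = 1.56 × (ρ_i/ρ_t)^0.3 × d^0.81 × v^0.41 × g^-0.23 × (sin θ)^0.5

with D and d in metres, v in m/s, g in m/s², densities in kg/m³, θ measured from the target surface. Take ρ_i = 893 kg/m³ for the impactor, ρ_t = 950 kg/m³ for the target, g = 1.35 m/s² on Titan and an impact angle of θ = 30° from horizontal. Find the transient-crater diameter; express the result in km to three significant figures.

In SI units: v = 14000 m/s.
(ρ_i/ρ_t)^0.3 = (893/950)^0.3 = 0.9816
d^0.81 = 49.4^0.81 = 23.55
v^0.41 = 14000^0.41 = 50.11
g^-0.23 = 1.35^-0.23 = 0.9333
(sin 30°)^0.5 = 0.5000^0.5 = 0.7071
D = 1.56 × 0.9816 × 23.55 × 50.11 × 0.9333 × 0.7071 = 1193 m
   = 1.193 km

D ≈ 1.19 km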